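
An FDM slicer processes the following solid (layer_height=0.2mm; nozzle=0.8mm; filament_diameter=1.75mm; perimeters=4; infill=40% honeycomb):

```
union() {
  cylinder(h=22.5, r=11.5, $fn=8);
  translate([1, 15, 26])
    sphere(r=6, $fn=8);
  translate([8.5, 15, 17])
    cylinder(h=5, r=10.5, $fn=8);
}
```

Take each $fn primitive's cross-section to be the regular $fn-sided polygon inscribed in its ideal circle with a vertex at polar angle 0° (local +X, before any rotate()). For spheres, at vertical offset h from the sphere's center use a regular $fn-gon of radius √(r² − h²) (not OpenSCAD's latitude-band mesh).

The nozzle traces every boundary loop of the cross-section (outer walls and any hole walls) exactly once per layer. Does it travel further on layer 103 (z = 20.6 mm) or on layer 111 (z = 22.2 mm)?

Layer 103 (z = 20.6): the r=11.5 cylinder gives a regular 8-gon of circumradius 11.5 (constant along its height) (perimeter = 2·8·11.500·sin(180°/8) = 70.41 mm); the sphere at (1, 15): section is a regular 8-gon, circumradius = √(r²−h²) = √(6²−5.4²) = 2.615 (perimeter = 2·8·2.615·sin(180°/8) = 16.01 mm); the r=10.5 cylinder at (8.5, 15) gives a regular 8-gon of circumradius 10.5 (constant along its height) (perimeter = 2·8·10.500·sin(180°/8) = 64.29 mm); Taking the union: the regions partially overlap (shared area 49.27 mm²), so the edge portions inside another operand are dropped and the merged outline is re-measured after clipping — boundary = 108.77 mm. So its perimeter = 108.77 mm. Layer 111 (z = 22.2): the r=11.5 cylinder gives a regular 8-gon of circumradius 11.5 (constant along its height) (perimeter = 2·8·11.500·sin(180°/8) = 70.41 mm); the sphere at (1, 15): section is a regular 8-gon, circumradius = √(r²−h²) = √(6²−3.8²) = 4.643 (perimeter = 2·8·4.643·sin(180°/8) = 28.43 mm); the cylinder at (8.5, 15) is absent (z outside [17, 22]); Combining (union): the regions partially overlap (shared area 1.37 mm²), so the edge portions inside another operand are dropped and the merged outline is re-measured after clipping — boundary = 92.87 mm. So its perimeter = 92.87 mm. Layer 103 is larger (108.77 vs 92.87 mm).

layer 103 (z = 20.6 mm)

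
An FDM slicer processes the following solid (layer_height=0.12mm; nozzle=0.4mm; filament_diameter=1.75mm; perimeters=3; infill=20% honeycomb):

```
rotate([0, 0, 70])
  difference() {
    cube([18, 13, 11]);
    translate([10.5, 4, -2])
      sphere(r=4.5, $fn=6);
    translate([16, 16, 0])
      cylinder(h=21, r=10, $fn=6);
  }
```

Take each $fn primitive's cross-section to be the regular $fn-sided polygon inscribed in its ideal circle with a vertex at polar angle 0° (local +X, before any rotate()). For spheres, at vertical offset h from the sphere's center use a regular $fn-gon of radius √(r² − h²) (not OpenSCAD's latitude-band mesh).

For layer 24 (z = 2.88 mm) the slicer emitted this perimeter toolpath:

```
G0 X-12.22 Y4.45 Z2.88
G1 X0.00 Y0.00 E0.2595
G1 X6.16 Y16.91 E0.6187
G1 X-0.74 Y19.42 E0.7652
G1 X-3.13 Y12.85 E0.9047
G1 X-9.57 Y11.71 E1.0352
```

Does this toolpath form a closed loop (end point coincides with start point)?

no

Start point (G0): (-12.22, 4.45). End point (last G1): the path does not return to the start — open.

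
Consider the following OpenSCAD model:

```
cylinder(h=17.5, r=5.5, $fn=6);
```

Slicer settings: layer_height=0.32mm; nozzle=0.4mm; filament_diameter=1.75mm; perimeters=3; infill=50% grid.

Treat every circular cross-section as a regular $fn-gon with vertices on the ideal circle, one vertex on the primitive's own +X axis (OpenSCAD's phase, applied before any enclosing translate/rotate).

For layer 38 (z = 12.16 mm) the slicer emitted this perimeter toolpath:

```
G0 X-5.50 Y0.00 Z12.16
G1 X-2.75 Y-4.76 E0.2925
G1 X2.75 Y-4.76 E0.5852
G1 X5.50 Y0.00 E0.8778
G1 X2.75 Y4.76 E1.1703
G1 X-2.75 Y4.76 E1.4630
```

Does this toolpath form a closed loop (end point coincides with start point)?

Start point (G0): (-5.50, 0.00). End point (last G1): the path does not return to the start — open.

no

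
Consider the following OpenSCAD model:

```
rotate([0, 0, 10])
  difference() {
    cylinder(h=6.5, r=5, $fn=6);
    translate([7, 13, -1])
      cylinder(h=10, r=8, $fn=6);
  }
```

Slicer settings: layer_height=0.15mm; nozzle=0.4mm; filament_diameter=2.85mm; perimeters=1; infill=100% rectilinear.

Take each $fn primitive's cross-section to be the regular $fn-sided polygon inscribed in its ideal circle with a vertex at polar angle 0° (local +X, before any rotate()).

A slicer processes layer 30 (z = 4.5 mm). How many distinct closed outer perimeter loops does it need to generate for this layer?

1

At z = 4.5 mm: the r=5 cylinder contributes a regular 6-gon of circumradius 5; the cylinder at (7, 13): section is a regular 6-gon, circumradius r=8; Taking the first minus the rest: starting from the r=5 cylinder, the r=8 cylinder at (7, 13) misses the remaining region (no effect) — 1 connected region; (rotated 10° about Z; rotation is an isometry so areas/perimeters/island counts are preserved). The result has 1 disconnected region.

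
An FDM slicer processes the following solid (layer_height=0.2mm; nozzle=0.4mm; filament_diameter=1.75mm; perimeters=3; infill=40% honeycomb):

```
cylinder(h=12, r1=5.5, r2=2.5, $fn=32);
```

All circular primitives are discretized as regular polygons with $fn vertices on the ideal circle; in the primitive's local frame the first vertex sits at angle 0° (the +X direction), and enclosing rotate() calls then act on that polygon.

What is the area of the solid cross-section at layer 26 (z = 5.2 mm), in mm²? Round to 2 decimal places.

At z = 5.2 mm: the cone: at t=0.433 of its height the radius interpolates to r₁+(r₂−r₁)t = 4.200, giving a regular 32-gon of that circumradius (area = (32/2)·4.200²·sin(360°/32) = 55.06 mm²). Overall, the cross-section is a single solid region. Net area = 55.06 mm².

55.06 mm²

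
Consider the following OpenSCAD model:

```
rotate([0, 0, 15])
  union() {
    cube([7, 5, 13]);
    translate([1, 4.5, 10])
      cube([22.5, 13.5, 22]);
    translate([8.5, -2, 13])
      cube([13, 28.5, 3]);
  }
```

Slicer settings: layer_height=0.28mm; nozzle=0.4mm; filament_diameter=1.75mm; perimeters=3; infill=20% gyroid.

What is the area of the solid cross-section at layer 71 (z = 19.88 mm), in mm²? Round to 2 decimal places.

303.75 mm²

At z = 19.88 mm: the cube is absent (z outside [0, 13]); the 22.5×13.5 cube at (1, 4.5) contributes its full rectangle (area 303.75 mm²); the cube at (8.5, -2) is absent (z outside [13, 16]); Combining (union): only the 22.5×13.5 cube at (1, 4.5) is present, so the union is just that shape — area = 303.75 mm²; (rotated 15° about Z; rotation is an isometry so areas/perimeters/island counts are preserved). Overall, the cross-section is a single solid region. Net area = 303.75 mm².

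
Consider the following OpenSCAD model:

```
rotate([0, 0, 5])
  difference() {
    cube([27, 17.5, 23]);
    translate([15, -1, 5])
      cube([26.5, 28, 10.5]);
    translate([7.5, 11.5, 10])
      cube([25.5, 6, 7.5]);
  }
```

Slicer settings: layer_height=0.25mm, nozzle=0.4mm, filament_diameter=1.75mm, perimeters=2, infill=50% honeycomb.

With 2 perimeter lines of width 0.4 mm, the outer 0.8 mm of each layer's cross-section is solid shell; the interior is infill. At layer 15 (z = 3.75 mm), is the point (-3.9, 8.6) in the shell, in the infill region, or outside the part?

outside

At z = 3.75 mm: the cube (footprint 27×17.5) is included at this height; the cube at (15, -1) does not reach this height (z outside [5, 15.5]); the cube at (7.5, 11.5) does not reach this height (z outside [10, 17.5]); After the difference (first − rest): none of the subtracted shapes is present at this height, so the 27×17.5 cube is unchanged — 1 connected region; (rotated 5° about Z; rotation is an isometry so areas/perimeters/island counts are preserved). Overall, the cross-section is a single solid region. Undo the 5° rotation: the query point maps to (-3.136, 8.907) in the un-rotated model frame. The nearest boundary edge runs (0.00, 17.50)→(0.00, 0.00); distance from the point to it = 3.14 mm. The point is not inside any of the regions above, so it lies outside the cross-section (3.14 mm from the nearest boundary).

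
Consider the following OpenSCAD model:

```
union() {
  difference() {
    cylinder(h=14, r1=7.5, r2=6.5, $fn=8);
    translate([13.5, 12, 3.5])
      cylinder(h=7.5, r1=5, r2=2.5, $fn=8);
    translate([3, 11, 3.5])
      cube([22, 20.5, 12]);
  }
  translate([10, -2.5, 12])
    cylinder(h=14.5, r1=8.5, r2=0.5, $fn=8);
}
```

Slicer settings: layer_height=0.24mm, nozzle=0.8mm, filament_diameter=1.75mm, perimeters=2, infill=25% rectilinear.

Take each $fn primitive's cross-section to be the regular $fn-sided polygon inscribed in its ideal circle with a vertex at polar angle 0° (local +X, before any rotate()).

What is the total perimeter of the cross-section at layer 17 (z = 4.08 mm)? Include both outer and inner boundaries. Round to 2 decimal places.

At z = 4.08 mm: the cone contributes a regular 8-gon of circumradius 7.209 (interpolated between r1=7.5 and r2=6.5 at t=0.291) (perimeter = 2·8·7.209·sin(180°/8) = 44.14 mm); the cone at (13.5, 12): at t=0.077 of its height the radius interpolates to r₁+(r₂−r₁)t = 4.807, giving a regular 8-gon of that circumradius (perimeter = 2·8·4.807·sin(180°/8) = 29.43 mm); the cube at (3, 11) (footprint 22×20.5) is included at this height (perimeter 85.00 mm); After the difference (first − rest): starting from the cone, the cone at (13.5, 12) misses the remaining region (no effect); the 22×20.5 cube at (3, 11) misses the remaining region (no effect) — boundary = 44.14 mm; the cone at (10, -2.5) does not reach this height (z outside [12, 26.5]); Merging all regions: only that combined region is present, so the union is just that shape — boundary = 44.14 mm. Overall, the cross-section is a single solid region. Total boundary length (outer) = 44.14 mm.

44.14 mm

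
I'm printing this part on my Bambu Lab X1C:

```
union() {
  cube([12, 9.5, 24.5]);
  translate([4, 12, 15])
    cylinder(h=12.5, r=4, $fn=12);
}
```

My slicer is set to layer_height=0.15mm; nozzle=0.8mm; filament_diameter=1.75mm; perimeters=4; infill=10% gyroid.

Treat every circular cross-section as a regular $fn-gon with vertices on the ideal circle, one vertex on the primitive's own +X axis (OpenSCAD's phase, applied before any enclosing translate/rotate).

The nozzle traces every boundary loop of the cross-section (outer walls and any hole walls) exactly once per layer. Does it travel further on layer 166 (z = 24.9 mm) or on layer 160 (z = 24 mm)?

Layer 166 (z = 24.9): the cube is not intersected at this z (z outside [0, 24.5]); the cylinder at (4, 12): section is a regular 12-gon, circumradius r=4 (perimeter = 2·12·4.000·sin(180°/12) = 24.85 mm); Combining (union): only the r=4 cylinder at (4, 12) is present, so the union is just that shape — boundary = 24.85 mm. So its perimeter = 24.85 mm. Layer 160 (z = 24): the cube (footprint 12×9.5) is included at this height (perimeter 43.00 mm); the r=4 cylinder at (4, 12) gives a regular 12-gon of circumradius 4 (constant along its height) (perimeter = 2·12·4.000·sin(180°/12) = 24.85 mm); Merging all regions: the regions partially overlap (shared area 5.86 mm²), so the edge portions inside another operand are dropped and the merged outline is re-measured after clipping — boundary = 55.05 mm. So its perimeter = 55.05 mm. Layer 160 is larger (55.05 vs 24.85 mm).

layer 160 (z = 24 mm)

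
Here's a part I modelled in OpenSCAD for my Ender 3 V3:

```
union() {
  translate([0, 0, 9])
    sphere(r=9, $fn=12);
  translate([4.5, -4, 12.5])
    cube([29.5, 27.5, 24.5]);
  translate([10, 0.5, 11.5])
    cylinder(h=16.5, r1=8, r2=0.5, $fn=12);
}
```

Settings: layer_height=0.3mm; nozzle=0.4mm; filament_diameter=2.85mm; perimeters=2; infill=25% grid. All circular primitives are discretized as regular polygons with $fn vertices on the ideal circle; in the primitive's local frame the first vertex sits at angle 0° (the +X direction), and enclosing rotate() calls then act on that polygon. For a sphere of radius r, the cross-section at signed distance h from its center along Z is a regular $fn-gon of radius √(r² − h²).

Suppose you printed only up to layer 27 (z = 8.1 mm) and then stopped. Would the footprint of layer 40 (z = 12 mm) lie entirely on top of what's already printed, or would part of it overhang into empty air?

part overhangs

Compare the two slices. At z = 8.1: the r=9 sphere slices to a regular 12-gon of circumradius 8.955 (√(r²−h²) with h=0.9 from center) (area = (12/2)·8.955²·sin(360°/12) = 240.57 mm²); the cube at (4.5, -4) does not reach this height (z outside [12.5, 37]); the cone at (10, 0.5) does not reach this height (z outside [11.5, 28]); Merging all regions: only the r=9 sphere is present, so the union is just that shape — area = 240.57 mm². At z = 12: the sphere: section is a regular 12-gon, circumradius = √(r²−h²) = √(9²−3²) = 8.485 (area = (12/2)·8.485²·sin(360°/12) = 216.00 mm²); the cube at (4.5, -4) is not intersected at this z (z outside [12.5, 37]); the cone at (10, 0.5) (r1=8→r2=0.5) has section circumradius 7.773 here — a regular 12-gon (area = (12/2)·7.773²·sin(360°/12) = 181.25 mm²); Taking the union: the regions partially overlap — summed areas 397.25 mm² minus the doubly-counted overlap 50.17 mm² gives 347.08 mm² — area = 347.08 mm². Checking containment: at z = 12 the cross-section extends beyond the z = 8.1 cross-section by about 124.54 mm².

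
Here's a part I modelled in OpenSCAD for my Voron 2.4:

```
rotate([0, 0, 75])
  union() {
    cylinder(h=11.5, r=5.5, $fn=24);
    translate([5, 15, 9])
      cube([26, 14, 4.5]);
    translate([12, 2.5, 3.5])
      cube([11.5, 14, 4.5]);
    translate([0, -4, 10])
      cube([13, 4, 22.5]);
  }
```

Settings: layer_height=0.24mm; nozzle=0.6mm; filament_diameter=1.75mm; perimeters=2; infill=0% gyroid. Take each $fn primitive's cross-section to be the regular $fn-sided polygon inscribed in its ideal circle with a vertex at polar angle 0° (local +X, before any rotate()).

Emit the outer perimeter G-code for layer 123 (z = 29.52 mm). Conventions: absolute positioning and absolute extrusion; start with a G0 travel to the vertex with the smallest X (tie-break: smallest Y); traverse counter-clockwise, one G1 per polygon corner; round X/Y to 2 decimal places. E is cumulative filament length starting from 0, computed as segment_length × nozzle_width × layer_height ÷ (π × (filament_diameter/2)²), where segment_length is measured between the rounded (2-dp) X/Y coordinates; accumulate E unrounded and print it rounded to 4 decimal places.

At z = 29.52 mm: the cylinder is not intersected at this z (z outside [0, 11.5]); the cube at (5, 15) is not intersected at this z (z outside [9, 13.5]); the cube at (12, 2.5) is not intersected at this z (z outside [3.5, 8]); the 13×4 cube at (0, -4) contributes its full rectangle; Combining (union): only the 13×4 cube at (0, -4) is present, so the union is just that shape — 1 connected region; (whole slice rotated 75° about Z — lengths, areas and connectivity unchanged). The outline is a single polygon with 4 vertices. Extrusion per mm of travel: 0.6 × 0.24 / (π × 0.875²) = 0.059868. Accumulating E over each segment gives final E = 2.0362.

G0 X0.00 Y0.00 Z29.52
G1 X3.86 Y-1.04 E0.2393
G1 X7.23 Y11.52 E1.0179
G1 X3.36 Y12.56 E1.2578
G1 X0.00 Y0.00 E2.0362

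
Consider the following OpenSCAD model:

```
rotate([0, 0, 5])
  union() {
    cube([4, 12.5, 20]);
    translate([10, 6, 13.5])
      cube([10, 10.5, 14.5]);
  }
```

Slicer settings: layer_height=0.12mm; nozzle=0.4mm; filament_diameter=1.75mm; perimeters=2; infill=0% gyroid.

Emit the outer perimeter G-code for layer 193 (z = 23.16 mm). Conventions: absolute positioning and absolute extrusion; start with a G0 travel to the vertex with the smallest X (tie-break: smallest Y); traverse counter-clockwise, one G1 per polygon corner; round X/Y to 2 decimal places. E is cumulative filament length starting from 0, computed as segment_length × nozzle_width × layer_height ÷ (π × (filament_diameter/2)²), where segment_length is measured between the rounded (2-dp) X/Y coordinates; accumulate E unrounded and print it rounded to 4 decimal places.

At z = 23.16 mm: the cube is not intersected at this z (z outside [0, 20]); the cube at (10, 6) is present — its section is the full 10×10.5 rectangle; Merging all regions: only the 10×10.5 cube at (10, 6) is present, so the union is just that shape — 1 connected region; (whole slice rotated 5° about Z — lengths, areas and connectivity unchanged). The outline is a single polygon with 4 vertices. Extrusion per mm of travel: 0.4 × 0.12 / (π × 0.875²) = 0.019956. Accumulating E over each segment gives final E = 0.8183.

G0 X8.52 Y17.31 Z23.16
G1 X9.44 Y6.85 E0.2095
G1 X19.40 Y7.72 E0.4091
G1 X18.49 Y18.18 E0.6186
G1 X8.52 Y17.31 E0.8183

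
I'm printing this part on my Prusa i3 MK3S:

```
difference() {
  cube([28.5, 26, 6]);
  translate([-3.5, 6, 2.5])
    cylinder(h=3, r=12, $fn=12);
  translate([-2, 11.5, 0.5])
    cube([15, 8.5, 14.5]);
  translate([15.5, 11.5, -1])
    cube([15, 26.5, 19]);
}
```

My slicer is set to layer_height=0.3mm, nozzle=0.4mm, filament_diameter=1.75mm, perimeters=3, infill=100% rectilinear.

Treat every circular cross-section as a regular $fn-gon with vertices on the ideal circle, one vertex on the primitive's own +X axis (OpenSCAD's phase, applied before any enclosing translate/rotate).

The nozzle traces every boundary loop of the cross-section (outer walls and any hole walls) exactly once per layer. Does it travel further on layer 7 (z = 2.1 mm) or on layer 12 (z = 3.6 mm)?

layer 7 (z = 2.1 mm)

Layer 7 (z = 2.1): the cube (footprint 28.5×26) is included at this height (perimeter 109.00 mm); the cylinder at (-3.5, 6) is absent (z outside [2.5, 5.5]); the 15×8.5 cube at (-2, 11.5) contributes its full rectangle (perimeter 47.00 mm); the cube at (15.5, 11.5) (footprint 15×26.5) is included at this height (perimeter 83.00 mm); After the difference (first − rest): starting from the 28.5×26 cube, the 15×8.5 cube at (-2, 11.5) partially overlaps it — only the 110.50 mm² overlap (of its 127.50 mm²) is removed, clipping the outline; the 15×26.5 cube at (15.5, 11.5) partially overlaps it — only the 188.50 mm² overlap (of its 397.50 mm²) is removed, clipping the outline — boundary = 135.00 mm. So its perimeter = 135.00 mm. Layer 12 (z = 3.6): the cube is present — its section is the full 28.5×26 rectangle (perimeter 109.00 mm); the cylinder at (-3.5, 6): section is a regular 12-gon, circumradius r=12 (perimeter = 2·12·12.000·sin(180°/12) = 74.54 mm); the cube at (-2, 11.5) (footprint 15×8.5) is included at this height (perimeter 47.00 mm); the cube at (15.5, 11.5) (footprint 15×26.5) is included at this height (perimeter 83.00 mm); Subtracting the remaining from the first: starting from the 28.5×26 cube, the r=12 cylinder at (-3.5, 6) partially overlaps it — only the 113.82 mm² overlap (of its 432.00 mm²) is removed, clipping the outline; the 15×8.5 cube at (-2, 11.5) partially overlaps it — only the 85.56 mm² overlap (of its 127.50 mm²) is removed, clipping the outline; the 15×26.5 cube at (15.5, 11.5) partially overlaps it — only the 188.50 mm² overlap (of its 397.50 mm²) is removed, clipping the outline — boundary = 121.49 mm. So its perimeter = 121.49 mm. Layer 7 is larger (135.00 vs 121.49 mm).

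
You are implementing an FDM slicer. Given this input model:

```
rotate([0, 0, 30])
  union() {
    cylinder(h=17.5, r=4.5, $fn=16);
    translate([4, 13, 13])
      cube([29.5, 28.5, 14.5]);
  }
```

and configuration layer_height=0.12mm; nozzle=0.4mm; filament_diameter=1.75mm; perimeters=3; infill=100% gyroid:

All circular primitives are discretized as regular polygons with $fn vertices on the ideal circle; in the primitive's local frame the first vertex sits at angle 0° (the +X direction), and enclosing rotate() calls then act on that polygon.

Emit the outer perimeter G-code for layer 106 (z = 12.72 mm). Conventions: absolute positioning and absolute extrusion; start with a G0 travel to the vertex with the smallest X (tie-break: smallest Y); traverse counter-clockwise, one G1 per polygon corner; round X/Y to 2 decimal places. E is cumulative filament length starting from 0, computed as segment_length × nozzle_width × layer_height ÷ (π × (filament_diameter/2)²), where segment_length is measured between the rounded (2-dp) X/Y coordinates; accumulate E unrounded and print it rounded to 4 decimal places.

G0 X-4.46 Y-0.59 Z12.72
G1 X-3.90 Y-2.25 E0.0350
G1 X-2.74 Y-3.57 E0.0700
G1 X-1.16 Y-4.35 E0.1052
G1 X0.59 Y-4.46 E0.1402
G1 X2.25 Y-3.90 E0.1751
G1 X3.57 Y-2.74 E0.2102
G1 X4.35 Y-1.16 E0.2454
G1 X4.46 Y0.59 E0.2804
G1 X3.90 Y2.25 E0.3153
G1 X2.74 Y3.57 E0.3504
G1 X1.16 Y4.35 E0.3856
G1 X-0.59 Y4.46 E0.4206
G1 X-2.25 Y3.90 E0.4555
G1 X-3.57 Y2.74 E0.4906
G1 X-4.35 Y1.16 E0.5257
G1 X-4.46 Y-0.59 E0.5607

At z = 12.72 mm: the r=4.5 cylinder contributes a regular 16-gon of circumradius 4.5; the cube at (4, 13) is absent (z outside [13, 27.5]); Merging all regions: only the r=4.5 cylinder is present, so the union is just that shape — 1 connected region; (whole slice rotated 30° about Z — lengths, areas and connectivity unchanged). The outline is a single polygon with 16 vertices. Extrusion per mm of travel: 0.4 × 0.12 / (π × 0.875²) = 0.019956. Accumulating E over each segment gives final E = 0.5607.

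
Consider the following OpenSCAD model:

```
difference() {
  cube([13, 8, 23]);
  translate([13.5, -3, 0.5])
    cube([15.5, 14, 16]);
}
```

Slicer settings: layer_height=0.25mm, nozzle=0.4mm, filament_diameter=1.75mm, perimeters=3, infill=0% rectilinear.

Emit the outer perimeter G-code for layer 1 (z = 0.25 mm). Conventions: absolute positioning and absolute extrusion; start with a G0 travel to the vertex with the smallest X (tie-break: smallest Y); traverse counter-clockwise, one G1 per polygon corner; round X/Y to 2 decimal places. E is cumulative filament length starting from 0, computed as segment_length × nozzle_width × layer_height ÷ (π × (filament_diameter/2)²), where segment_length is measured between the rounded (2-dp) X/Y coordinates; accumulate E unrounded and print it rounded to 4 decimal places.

G0 X0.00 Y0.00 Z0.25
G1 X13.00 Y0.00 E0.5405
G1 X13.00 Y8.00 E0.8731
G1 X0.00 Y8.00 E1.4136
G1 X0.00 Y0.00 E1.7462

At z = 0.25 mm: the cube (footprint 13×8) is included at this height; the cube at (13.5, -3) does not reach this height (z outside [0.5, 16.5]); Subtracting the remaining from the first: none of the subtracted shapes is present at this height, so the 13×8 cube is unchanged — 1 connected region. The outline is a single polygon with 4 vertices. Extrusion per mm of travel: 0.4 × 0.25 / (π × 0.875²) = 0.041575. Accumulating E over each segment gives final E = 1.7462.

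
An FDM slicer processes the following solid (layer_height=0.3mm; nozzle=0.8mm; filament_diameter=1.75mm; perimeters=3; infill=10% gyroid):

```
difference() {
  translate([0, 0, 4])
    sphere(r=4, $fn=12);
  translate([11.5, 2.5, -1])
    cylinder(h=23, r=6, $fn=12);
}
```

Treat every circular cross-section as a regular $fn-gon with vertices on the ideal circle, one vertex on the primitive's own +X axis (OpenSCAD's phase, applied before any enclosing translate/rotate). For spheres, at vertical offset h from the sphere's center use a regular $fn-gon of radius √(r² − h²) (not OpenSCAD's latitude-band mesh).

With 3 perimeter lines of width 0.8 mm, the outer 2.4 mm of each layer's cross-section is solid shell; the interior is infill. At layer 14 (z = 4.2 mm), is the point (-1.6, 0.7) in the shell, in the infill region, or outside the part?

At z = 4.2 mm: the sphere: section is a regular 12-gon, circumradius = √(r²−h²) = √(4²−0.2²) = 3.995; the r=6 cylinder at (11.5, 2.5) gives a regular 12-gon of circumradius 6 (constant along its height); After the difference (first − rest): starting from the r=4 sphere, the r=6 cylinder at (11.5, 2.5) misses the remaining region (no effect) — 1 connected region. Overall, the cross-section is a single solid region. The nearest boundary edge runs (-3.99, 0.00)→(-3.46, 2.00); distance from the point to it = 2.13 mm. The point is inside the cross-section, 2.13 mm from the nearest boundary — within the 2.4 mm shell band (3 × 0.8).

shell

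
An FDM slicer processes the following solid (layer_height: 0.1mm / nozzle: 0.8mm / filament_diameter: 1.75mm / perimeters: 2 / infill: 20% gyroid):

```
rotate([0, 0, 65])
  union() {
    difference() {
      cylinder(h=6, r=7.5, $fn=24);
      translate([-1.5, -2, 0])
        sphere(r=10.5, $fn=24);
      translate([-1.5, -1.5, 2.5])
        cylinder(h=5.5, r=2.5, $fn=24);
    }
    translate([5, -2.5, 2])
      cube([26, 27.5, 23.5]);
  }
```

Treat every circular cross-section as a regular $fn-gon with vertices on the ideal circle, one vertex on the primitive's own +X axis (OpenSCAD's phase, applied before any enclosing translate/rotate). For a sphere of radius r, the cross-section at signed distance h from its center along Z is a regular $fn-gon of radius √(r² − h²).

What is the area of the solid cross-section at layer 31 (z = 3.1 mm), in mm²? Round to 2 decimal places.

715.00 mm²

At z = 3.1 mm: the r=7.5 cylinder gives a regular 24-gon of circumradius 7.5 (constant along its height) (area = (24/2)·7.500²·sin(360°/24) = 174.70 mm²); the r=10.5 sphere at (-1.5, -2) slices to a regular 24-gon of circumradius 10.032 (√(r²−h²) with h=3.1 from center) (area = (24/2)·10.032²·sin(360°/24) = 312.57 mm²); the r=2.5 cylinder at (-1.5, -1.5) gives a regular 24-gon of circumradius 2.5 (constant along its height) (area = (24/2)·2.500²·sin(360°/24) = 19.41 mm²); Subtracting the remaining from the first: starting from the r=7.5 cylinder (174.70 mm²), the r=10.5 sphere at (-1.5, -2) covers all of what remains (removes everything); the r=2.5 cylinder at (-1.5, -1.5) misses the remaining region (no effect) — nothing remains; the cube at (5, -2.5) (footprint 26×27.5) is included at this height (area 715.00 mm²); Taking the union: only the 26×27.5 cube at (5, -2.5) is present, so the union is just that shape — area = 715.00 mm²; (whole slice rotated 65° about Z — lengths, areas and connectivity unchanged). Overall, the cross-section is a single solid region. Net area = 715.00 mm².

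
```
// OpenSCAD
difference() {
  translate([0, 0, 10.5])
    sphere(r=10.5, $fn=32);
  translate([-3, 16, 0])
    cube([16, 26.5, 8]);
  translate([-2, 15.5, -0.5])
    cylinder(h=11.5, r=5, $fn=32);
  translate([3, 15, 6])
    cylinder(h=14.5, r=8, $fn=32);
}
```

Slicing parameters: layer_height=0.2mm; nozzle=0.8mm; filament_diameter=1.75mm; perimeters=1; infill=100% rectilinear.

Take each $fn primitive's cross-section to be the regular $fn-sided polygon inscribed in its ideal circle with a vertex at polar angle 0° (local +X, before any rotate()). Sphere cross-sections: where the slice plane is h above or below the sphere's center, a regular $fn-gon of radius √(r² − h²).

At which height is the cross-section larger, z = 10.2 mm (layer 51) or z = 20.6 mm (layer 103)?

layer 51 (z = 10.2 mm)

Layer 51 (z = 10.2): the sphere: section is a regular 32-gon, circumradius = √(r²−h²) = √(10.5²−0.3²) = 10.496 (area = (32/2)·10.496²·sin(360°/32) = 343.86 mm²); the cube at (-3, 16) is not intersected at this z (z outside [0, 8]); the cylinder at (-2, 15.5): section is a regular 32-gon, circumradius r=5 (area = (32/2)·5.000²·sin(360°/32) = 78.04 mm²); the r=8 cylinder at (3, 15) gives a regular 32-gon of circumradius 8 (constant along its height) (area = (32/2)·8.000²·sin(360°/32) = 199.77 mm²); After the difference (first − rest): starting from the r=10.5 sphere (343.86 mm²), the r=5 cylinder at (-2, 15.5) misses the remaining region (no effect); the r=8 cylinder at (3, 15) partially overlaps it — only the 21.68 mm² overlap (of its 199.77 mm²) is removed, clipping the outline — area = 322.18 mm². So its area = 322.18 mm². Layer 103 (z = 20.6): the r=10.5 sphere slices to a regular 32-gon of circumradius 2.871 (√(r²−h²) with h=10.1 from center) (area = (32/2)·2.871²·sin(360°/32) = 25.72 mm²); the cube at (-3, 16) is not intersected at this z (z outside [0, 8]); the cylinder at (-2, 15.5) is absent (z outside [-0.5, 11]); the cylinder at (3, 15) is absent (z outside [6, 20.5]); After the difference (first − rest): none of the subtracted shapes is present at this height, so the r=10.5 sphere is unchanged — area = 25.72 mm². So its area = 25.72 mm². Layer 51 is larger (322.18 vs 25.72 mm²).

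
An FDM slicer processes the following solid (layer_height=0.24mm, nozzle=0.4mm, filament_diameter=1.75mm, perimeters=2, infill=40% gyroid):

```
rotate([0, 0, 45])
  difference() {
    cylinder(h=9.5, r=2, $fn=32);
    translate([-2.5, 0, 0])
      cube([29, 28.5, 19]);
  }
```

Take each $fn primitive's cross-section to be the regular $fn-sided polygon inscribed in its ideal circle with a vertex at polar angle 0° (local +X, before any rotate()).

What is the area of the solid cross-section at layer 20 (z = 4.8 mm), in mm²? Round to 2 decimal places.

6.24 mm²

At z = 4.8 mm: the r=2 cylinder contributes a regular 32-gon of circumradius 2 (area = (32/2)·2.000²·sin(360°/32) = 12.49 mm²); the 29×28.5 cube at (-2.5, 0) contributes its full rectangle (area 826.50 mm²); Subtracting the remaining from the first: starting from the r=2 cylinder (12.49 mm²), the 29×28.5 cube at (-2.5, 0) partially overlaps it — only the 6.24 mm² overlap (of its 826.50 mm²) is removed, clipping the outline — area = 6.24 mm²; (rotated 45° about Z; rotation is an isometry so areas/perimeters/island counts are preserved). Overall, the cross-section is a single solid region. Net area = 6.24 mm².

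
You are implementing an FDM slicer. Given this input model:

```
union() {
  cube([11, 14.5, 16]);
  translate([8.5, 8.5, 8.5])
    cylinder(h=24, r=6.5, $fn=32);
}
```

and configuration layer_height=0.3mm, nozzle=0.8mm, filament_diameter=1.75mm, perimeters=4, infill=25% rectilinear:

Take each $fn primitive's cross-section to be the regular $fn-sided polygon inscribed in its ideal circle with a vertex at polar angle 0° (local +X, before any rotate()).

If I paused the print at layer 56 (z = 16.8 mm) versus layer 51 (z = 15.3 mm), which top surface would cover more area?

Layer 56 (z = 16.8): the cube does not reach this height (z outside [0, 16]); the r=6.5 cylinder at (8.5, 8.5) gives a regular 32-gon of circumradius 6.5 (constant along its height) (area = (32/2)·6.500²·sin(360°/32) = 131.88 mm²); Merging all regions: only the r=6.5 cylinder at (8.5, 8.5) is present, so the union is just that shape — area = 131.88 mm². So its area = 131.88 mm². Layer 51 (z = 15.3): the cube (footprint 11×14.5) is included at this height (area 159.50 mm²); the cylinder at (8.5, 8.5): section is a regular 32-gon, circumradius r=6.5 (area = (32/2)·6.500²·sin(360°/32) = 131.88 mm²); Taking the union: the regions partially overlap — summed areas 291.38 mm² minus the doubly-counted overlap 95.94 mm² gives 195.44 mm² — area = 195.44 mm². So its area = 195.44 mm². Layer 51 is larger (195.44 vs 131.88 mm²).

layer 51 (z = 15.3 mm)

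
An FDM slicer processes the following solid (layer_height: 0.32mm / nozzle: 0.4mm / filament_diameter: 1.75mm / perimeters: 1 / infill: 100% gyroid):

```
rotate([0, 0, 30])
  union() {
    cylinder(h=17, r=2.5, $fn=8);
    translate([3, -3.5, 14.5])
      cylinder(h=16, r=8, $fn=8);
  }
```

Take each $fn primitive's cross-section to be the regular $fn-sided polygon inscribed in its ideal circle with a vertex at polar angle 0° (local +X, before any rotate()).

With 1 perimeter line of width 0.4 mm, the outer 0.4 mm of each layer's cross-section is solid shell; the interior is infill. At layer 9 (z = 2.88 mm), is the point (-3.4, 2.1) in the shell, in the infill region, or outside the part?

outside

At z = 2.88 mm: the r=2.5 cylinder contributes a regular 8-gon of circumradius 2.5; the cylinder at (3, -3.5) is absent (z outside [14.5, 30.5]); Taking the union: only the r=2.5 cylinder is present, so the union is just that shape — 1 connected region; (rotated 30° about Z; rotation is an isometry so areas/perimeters/island counts are preserved). Overall, the cross-section is a single solid region. Undo the 30° rotation: the query point maps to (-1.894, 3.519) in the un-rotated model frame. The nearest boundary edge runs (0.00, 2.50)→(-1.77, 1.77); distance from the point to it = 1.67 mm. The point is not inside any of the regions above, so it lies outside the cross-section (1.67 mm from the nearest boundary).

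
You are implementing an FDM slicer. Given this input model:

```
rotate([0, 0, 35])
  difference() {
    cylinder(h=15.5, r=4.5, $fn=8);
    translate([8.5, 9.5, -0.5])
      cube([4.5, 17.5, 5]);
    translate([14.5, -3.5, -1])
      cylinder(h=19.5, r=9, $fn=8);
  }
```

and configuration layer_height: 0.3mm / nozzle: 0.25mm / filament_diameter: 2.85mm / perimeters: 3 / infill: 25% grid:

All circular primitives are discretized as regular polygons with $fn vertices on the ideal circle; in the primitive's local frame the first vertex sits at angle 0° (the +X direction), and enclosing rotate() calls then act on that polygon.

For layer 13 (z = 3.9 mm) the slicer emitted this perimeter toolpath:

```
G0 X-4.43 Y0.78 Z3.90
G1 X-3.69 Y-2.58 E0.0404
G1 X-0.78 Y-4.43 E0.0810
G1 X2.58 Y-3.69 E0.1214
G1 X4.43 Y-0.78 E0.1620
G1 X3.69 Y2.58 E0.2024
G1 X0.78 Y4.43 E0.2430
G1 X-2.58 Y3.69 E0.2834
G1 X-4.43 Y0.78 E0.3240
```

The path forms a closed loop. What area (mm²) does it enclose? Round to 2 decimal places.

Apply the shoelace formula to the sequence of (X, Y) vertices; enclosed area = 57.28 mm².

57.28 mm²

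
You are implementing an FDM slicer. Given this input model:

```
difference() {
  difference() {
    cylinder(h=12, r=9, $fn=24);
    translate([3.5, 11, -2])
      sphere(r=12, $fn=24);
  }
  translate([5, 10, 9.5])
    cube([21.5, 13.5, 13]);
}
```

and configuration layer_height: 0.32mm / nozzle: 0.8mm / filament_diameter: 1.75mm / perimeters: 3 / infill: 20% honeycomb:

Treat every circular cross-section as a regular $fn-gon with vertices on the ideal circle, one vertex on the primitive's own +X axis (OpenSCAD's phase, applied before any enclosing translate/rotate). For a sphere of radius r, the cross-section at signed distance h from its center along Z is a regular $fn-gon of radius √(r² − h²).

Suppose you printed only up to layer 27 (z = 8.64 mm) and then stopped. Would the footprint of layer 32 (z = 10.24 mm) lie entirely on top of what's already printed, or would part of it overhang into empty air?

Compare the two slices. At z = 8.64: the r=9 cylinder contributes a regular 24-gon of circumradius 9 (area = (24/2)·9.000²·sin(360°/24) = 251.57 mm²); the sphere at (3.5, 11): section is a regular 24-gon, circumradius = √(r²−h²) = √(12²−10.64²) = 5.549 (area = (24/2)·5.549²·sin(360°/24) = 95.63 mm²); Subtracting the remaining from the first: starting from the r=9 cylinder (251.57 mm²), the r=12 sphere at (3.5, 11) partially overlaps it — only the 16.71 mm² overlap (of its 95.63 mm²) is removed, clipping the outline — area = 234.86 mm²; the cube at (5, 10) does not reach this height (z outside [9.5, 22.5]); After the difference (first − rest): none of the subtracted shapes is present at this height, so that combined region is unchanged — area = 234.86 mm². At z = 10.24: the cylinder: section is a regular 24-gon, circumradius r=9 (area = (24/2)·9.000²·sin(360°/24) = 251.57 mm²); the sphere at (3.5, 11) does not reach this height (|z−center|=12.240 > r=12); After the difference (first − rest): none of the subtracted shapes is present at this height, so the r=9 cylinder is unchanged — area = 251.57 mm²; the 21.5×13.5 cube at (5, 10) contributes its full rectangle (area 290.25 mm²); After the difference (first − rest): starting from that combined region (251.57 mm²), the 21.5×13.5 cube at (5, 10) misses the remaining region (no effect) — area = 251.57 mm². Checking containment: at z = 10.24 the cross-section extends beyond the z = 8.64 cross-section by about 16.71 mm².

part overhangs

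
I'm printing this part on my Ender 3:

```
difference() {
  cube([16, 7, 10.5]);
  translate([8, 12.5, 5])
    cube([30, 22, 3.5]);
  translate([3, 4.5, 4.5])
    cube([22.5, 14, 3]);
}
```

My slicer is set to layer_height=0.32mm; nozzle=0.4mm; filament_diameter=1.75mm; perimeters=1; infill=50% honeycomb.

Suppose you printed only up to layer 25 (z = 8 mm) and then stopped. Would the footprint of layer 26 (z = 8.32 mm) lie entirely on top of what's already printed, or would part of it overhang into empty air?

Compare the two slices. At z = 8: the cube is present — its section is the full 16×7 rectangle (area 112.00 mm²); the cube at (8, 12.5) is present — its section is the full 30×22 rectangle (area 660.00 mm²); the cube at (3, 4.5) does not reach this height (z outside [4.5, 7.5]); After the difference (first − rest): starting from the 16×7 cube (112.00 mm²), the 30×22 cube at (8, 12.5) misses the remaining region (no effect) — area = 112.00 mm². At z = 8.32: the cube (footprint 16×7) is included at this height (area 112.00 mm²); the 30×22 cube at (8, 12.5) contributes its full rectangle (area 660.00 mm²); the cube at (3, 4.5) is not intersected at this z (z outside [4.5, 7.5]); Subtracting the remaining from the first: starting from the 16×7 cube (112.00 mm²), the 30×22 cube at (8, 12.5) misses the remaining region (no effect) — area = 112.00 mm². Checking containment: the cross-section at z = 8.32 is a subset of the cross-section at z = 8.

entirely on top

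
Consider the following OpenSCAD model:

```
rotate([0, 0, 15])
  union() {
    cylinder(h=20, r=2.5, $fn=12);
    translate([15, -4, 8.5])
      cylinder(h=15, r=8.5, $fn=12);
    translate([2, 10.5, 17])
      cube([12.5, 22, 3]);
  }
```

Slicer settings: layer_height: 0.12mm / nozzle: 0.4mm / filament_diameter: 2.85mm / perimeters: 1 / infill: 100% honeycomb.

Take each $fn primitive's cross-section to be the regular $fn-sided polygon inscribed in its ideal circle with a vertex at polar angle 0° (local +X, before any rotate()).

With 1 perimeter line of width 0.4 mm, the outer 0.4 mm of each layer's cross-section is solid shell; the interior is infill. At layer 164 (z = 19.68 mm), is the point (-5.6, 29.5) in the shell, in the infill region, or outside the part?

At z = 19.68 mm: the cylinder: section is a regular 12-gon, circumradius r=2.5; the cylinder at (15, -4): section is a regular 12-gon, circumradius r=8.5; the 12.5×22 cube at (2, 10.5) contributes its full rectangle; Taking the union: the 3 present regions are separate (no shared area or edge), so areas and boundary lengths simply add and each stays a separate island — 3 connected regions; (rotated 15° about Z; rotation is an isometry so areas/perimeters/island counts are preserved). Overall, the cross-section has 3 separate islands. Undo the 15° rotation: the query point maps to (2.226, 29.944) in the un-rotated model frame. The nearest boundary edge runs (2.00, 10.50)→(2.00, 32.50); distance from the point to it = 0.23 mm. (Shell/infill is judged within the island containing the point — the largest one.) The point is inside the cross-section, 0.23 mm from the nearest boundary — within the 0.4 mm shell band (1 × 0.4).

shell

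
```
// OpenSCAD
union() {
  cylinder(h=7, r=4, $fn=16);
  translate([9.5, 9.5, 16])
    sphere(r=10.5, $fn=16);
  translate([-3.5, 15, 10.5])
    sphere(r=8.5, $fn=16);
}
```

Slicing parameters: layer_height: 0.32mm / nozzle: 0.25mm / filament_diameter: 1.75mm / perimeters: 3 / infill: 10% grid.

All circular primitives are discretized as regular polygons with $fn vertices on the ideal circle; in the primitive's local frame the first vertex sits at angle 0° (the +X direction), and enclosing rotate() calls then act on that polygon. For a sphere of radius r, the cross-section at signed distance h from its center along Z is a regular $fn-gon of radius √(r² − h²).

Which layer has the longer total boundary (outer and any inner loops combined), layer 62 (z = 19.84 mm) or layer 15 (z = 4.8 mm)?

Layer 62 (z = 19.84): the cylinder is absent (z outside [0, 7]); the sphere at (9.5, 9.5): section is a regular 16-gon, circumradius = √(r²−h²) = √(10.5²−3.84²) = 9.773 (perimeter = 2·16·9.773·sin(180°/16) = 61.01 mm); the sphere at (-3.5, 15) is not intersected at this z (|z−center|=9.340 > r=8.5); Combining (union): only the r=10.5 sphere at (9.5, 9.5) is present, so the union is just that shape — boundary = 61.01 mm. So its perimeter = 61.01 mm. Layer 15 (z = 4.8): the r=4 cylinder contributes a regular 16-gon of circumradius 4 (perimeter = 2·16·4.000·sin(180°/16) = 24.97 mm); the sphere at (9.5, 9.5) is not intersected at this z (|z−center|=11.200 > r=10.5); the r=8.5 sphere at (-3.5, 15) contributes a regular 16-gon of circumradius √(8.5²−5.7²) = 6.306 (perimeter = 2·16·6.306·sin(180°/16) = 39.36 mm); Merging all regions: the 2 present regions are separate (no shared area or edge), so areas and boundary lengths simply add and each stays a separate island — boundary = 64.34 mm. So its perimeter = 64.34 mm. Layer 15 is larger (64.34 vs 61.01 mm).

layer 15 (z = 4.8 mm)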